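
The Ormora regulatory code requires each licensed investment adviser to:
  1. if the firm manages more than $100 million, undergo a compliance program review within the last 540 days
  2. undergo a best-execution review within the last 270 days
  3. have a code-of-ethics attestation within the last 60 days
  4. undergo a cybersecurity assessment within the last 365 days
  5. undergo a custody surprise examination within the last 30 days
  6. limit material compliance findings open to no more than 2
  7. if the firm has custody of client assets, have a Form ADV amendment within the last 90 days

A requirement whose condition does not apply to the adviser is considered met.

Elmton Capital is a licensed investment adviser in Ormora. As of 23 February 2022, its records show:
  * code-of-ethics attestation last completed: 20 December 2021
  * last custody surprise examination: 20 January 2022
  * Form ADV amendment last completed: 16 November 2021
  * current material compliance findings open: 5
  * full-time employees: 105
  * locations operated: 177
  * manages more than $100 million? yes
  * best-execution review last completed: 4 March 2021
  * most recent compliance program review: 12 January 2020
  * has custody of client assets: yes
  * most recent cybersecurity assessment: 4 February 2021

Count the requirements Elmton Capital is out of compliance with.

7

1. condition 'manages more than $100 million' holds; compliance program review 773 days ago vs limit 540 → not met
2. best-execution review 356 days ago vs limit 270 → not met
3. code-of-ethics attestation 65 days ago vs limit 60 → not met
4. cybersecurity assessment 384 days ago vs limit 365 → not met
5. custody surprise examination 34 days ago vs limit 30 → not met
6. material compliance findings open 5 > 2 → not met
7. condition 'has custody of client assets' holds; Form ADV amendment 99 days ago vs limit 90 → not met
Not met: 7 of 7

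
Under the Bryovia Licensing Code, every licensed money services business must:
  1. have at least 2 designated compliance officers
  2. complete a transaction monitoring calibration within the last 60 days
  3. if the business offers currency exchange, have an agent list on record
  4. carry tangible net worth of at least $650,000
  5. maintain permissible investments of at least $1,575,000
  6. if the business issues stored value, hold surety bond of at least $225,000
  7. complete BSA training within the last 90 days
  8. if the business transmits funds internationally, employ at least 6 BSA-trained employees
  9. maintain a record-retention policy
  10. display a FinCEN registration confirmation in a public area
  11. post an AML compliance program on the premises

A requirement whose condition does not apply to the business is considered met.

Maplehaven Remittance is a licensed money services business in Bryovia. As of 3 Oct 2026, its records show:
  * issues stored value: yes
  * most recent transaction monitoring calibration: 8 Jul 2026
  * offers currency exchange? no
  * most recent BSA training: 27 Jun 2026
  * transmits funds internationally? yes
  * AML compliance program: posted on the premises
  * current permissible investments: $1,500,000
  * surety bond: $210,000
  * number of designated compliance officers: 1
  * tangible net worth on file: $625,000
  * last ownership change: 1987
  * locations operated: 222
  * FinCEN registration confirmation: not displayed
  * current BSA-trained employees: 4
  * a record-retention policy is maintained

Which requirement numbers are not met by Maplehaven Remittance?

1. designated compliance officers 1 < 2 → not met
2. transaction monitoring calibration 87 days ago vs limit 60 → not met
3. condition 'offers currency exchange' does not hold → requirement n/a → met
4. tangible net worth $625,000 < $650,000 → not met
5. permissible investments $1,500,000 < $1,575,000 → not met
6. condition 'issues stored value' holds; surety bond $210,000 < $225,000 → not met
7. BSA training 98 days ago vs limit 90 → not met
8. condition 'transmits funds internationally' holds; BSA-trained employees 4 < 6 → not met
9. record-retention policy present → met
10. FinCEN registration confirmation absent → not met
11. AML compliance program present → met
Not met: 1, 2, 4, 5, 6, 7, 8, 10

1, 2, 4, 5, 6, 7, 8, 10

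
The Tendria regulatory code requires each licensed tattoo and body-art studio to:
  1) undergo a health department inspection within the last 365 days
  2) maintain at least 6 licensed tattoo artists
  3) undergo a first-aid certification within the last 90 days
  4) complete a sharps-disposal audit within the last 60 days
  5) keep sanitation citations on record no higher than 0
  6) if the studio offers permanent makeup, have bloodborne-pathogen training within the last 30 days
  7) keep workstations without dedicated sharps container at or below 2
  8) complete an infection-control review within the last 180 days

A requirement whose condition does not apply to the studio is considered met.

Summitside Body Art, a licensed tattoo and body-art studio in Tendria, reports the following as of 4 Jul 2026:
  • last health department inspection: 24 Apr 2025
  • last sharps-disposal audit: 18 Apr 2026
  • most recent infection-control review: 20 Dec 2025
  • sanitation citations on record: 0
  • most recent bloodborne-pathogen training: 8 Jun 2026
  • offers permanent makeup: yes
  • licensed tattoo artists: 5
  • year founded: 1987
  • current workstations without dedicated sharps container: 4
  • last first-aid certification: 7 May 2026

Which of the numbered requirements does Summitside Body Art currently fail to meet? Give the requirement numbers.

1. health department inspection 436 days ago vs limit 365 → not met
2. licensed tattoo artists 5 < 6 → not met
3. first-aid certification 58 days ago vs limit 90 → met
4. sharps-disposal audit 77 days ago vs limit 60 → not met
5. sanitation citations on record 0 ≤ 0 → met
6. condition 'offers permanent makeup' holds; bloodborne-pathogen training 26 days ago vs limit 30 → met
7. workstations without dedicated sharps container 4 > 2 → not met
8. infection-control review 196 days ago vs limit 180 → not met
Not met: 1, 2, 4, 7, 8

1, 2, 4, 7, 8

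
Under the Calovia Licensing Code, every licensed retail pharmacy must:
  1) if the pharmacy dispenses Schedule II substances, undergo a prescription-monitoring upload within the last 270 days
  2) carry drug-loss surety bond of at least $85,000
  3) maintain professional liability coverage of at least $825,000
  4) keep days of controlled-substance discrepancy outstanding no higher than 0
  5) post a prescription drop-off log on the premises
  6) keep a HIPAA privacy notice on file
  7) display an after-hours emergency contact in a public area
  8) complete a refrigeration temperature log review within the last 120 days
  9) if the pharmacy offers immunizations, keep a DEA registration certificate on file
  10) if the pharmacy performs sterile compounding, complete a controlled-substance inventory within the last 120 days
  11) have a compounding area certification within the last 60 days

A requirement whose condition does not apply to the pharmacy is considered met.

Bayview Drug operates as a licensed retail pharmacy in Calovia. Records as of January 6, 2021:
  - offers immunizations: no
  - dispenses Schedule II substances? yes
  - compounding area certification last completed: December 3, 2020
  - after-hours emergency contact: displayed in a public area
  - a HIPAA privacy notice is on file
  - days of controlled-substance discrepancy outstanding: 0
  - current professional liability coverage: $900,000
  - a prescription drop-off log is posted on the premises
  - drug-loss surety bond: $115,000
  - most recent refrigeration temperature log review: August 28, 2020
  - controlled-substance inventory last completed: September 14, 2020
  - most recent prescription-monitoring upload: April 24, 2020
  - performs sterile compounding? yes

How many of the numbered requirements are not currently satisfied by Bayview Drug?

1. condition 'dispenses Schedule II substances' holds; prescription-monitoring upload 257 days ago vs limit 270 → met
2. drug-loss surety bond $115,000 ≥ $85,000 → met
3. professional liability coverage $900,000 ≥ $825,000 → met
4. days of controlled-substance discrepancy outstanding 0 ≤ 0 → met
5. prescription drop-off log present → met
6. HIPAA privacy notice present → met
7. after-hours emergency contact present → met
8. refrigeration temperature log review 131 days ago vs limit 120 → not met
9. condition 'offers immunizations' does not hold → requirement n/a → met
10. condition 'performs sterile compounding' holds; controlled-substance inventory 114 days ago vs limit 120 → met
11. compounding area certification 34 days ago vs limit 60 → met
Not met: 1 of 11

1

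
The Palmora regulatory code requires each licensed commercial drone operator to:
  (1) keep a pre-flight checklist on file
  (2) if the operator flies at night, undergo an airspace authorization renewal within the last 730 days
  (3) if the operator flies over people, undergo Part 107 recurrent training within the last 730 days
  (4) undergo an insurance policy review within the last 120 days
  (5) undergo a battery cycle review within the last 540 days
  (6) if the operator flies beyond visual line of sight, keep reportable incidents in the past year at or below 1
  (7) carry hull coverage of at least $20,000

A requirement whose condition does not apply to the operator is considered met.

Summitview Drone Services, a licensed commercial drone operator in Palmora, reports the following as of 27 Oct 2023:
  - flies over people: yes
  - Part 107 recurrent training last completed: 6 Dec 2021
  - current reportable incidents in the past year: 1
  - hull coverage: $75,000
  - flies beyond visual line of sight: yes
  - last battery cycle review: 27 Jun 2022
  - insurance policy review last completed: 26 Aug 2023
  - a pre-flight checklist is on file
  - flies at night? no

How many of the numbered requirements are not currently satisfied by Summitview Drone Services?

1. pre-flight checklist present → met
2. condition 'flies at night' does not hold → requirement n/a → met
3. condition 'flies over people' holds; Part 107 recurrent training 690 days ago vs limit 730 → met
4. insurance policy review 62 days ago vs limit 120 → met
5. battery cycle review 487 days ago vs limit 540 → met
6. condition 'flies beyond visual line of sight' holds; reportable incidents in the past year 1 ≤ 1 → met
7. hull coverage $75,000 ≥ $20,000 → met
Not met: 0 of 7

0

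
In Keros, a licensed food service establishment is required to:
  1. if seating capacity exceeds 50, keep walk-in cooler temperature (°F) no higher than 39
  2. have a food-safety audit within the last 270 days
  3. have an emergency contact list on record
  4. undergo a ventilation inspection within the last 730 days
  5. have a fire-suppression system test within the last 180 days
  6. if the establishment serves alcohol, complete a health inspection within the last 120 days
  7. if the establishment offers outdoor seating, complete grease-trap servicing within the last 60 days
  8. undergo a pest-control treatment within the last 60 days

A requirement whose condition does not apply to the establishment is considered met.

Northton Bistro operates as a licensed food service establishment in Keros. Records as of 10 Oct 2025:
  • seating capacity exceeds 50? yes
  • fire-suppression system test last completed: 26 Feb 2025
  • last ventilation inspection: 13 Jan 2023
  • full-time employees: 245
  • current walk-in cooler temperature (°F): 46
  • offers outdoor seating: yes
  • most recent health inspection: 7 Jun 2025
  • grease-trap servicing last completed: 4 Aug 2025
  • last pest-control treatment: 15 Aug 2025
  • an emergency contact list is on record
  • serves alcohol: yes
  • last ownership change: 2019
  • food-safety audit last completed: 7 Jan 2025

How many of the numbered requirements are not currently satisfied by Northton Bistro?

6

1. condition 'seating capacity exceeds 50' holds; walk-in cooler temperature (°F) 46 > 39 → not met
2. food-safety audit 276 days ago vs limit 270 → not met
3. emergency contact list present → met
4. ventilation inspection 1001 days ago vs limit 730 → not met
5. fire-suppression system test 226 days ago vs limit 180 → not met
6. condition 'serves alcohol' holds; health inspection 125 days ago vs limit 120 → not met
7. condition 'offers outdoor seating' holds; grease-trap servicing 67 days ago vs limit 60 → not met
8. pest-control treatment 56 days ago vs limit 60 → met
Not met: 6 of 8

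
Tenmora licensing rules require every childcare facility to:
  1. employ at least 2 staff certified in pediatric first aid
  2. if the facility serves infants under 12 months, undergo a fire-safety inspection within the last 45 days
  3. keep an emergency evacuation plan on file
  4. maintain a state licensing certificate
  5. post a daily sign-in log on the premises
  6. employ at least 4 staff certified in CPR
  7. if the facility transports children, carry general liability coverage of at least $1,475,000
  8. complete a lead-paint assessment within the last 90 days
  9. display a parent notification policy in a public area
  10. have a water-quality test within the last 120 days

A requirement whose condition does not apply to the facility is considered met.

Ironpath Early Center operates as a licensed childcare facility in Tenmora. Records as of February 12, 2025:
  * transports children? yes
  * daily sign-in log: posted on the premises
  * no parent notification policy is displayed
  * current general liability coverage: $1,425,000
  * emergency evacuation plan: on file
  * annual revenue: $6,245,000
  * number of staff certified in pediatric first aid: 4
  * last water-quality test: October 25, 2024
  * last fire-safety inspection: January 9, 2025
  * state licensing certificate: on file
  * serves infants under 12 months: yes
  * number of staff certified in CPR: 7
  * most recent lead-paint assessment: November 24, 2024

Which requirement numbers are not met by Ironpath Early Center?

7, 9

1. staff certified in pediatric first aid 4 ≥ 2 → met
2. condition 'serves infants under 12 months' holds; fire-safety inspection 34 days ago vs limit 45 → met
3. emergency evacuation plan present → met
4. state licensing certificate present → met
5. daily sign-in log present → met
6. staff certified in CPR 7 ≥ 4 → met
7. condition 'transports children' holds; general liability coverage $1,425,000 < $1,475,000 → not met
8. lead-paint assessment 80 days ago vs limit 90 → met
9. parent notification policy absent → not met
10. water-quality test 110 days ago vs limit 120 → met
Not met: 7, 9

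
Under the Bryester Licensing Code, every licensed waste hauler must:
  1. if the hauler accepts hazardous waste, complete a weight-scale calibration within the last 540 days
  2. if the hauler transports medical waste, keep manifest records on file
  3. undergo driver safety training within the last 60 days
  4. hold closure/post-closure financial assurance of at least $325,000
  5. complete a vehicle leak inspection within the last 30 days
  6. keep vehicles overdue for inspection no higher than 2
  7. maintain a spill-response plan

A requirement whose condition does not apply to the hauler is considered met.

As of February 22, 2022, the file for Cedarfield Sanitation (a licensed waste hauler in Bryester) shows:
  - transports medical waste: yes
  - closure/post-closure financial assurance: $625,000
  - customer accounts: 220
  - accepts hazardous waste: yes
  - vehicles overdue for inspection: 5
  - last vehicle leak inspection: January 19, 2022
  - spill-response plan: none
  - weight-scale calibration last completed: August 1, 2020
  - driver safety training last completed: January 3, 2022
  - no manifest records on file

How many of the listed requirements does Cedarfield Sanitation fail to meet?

5

1. condition 'accepts hazardous waste' holds; weight-scale calibration 570 days ago vs limit 540 → not met
2. condition 'transports medical waste' holds; manifest records absent → not met
3. driver safety training 50 days ago vs limit 60 → met
4. closure/post-closure financial assurance $625,000 ≥ $325,000 → met
5. vehicle leak inspection 34 days ago vs limit 30 → not met
6. vehicles overdue for inspection 5 > 2 → not met
7. spill-response plan absent → not met
Not met: 5 of 7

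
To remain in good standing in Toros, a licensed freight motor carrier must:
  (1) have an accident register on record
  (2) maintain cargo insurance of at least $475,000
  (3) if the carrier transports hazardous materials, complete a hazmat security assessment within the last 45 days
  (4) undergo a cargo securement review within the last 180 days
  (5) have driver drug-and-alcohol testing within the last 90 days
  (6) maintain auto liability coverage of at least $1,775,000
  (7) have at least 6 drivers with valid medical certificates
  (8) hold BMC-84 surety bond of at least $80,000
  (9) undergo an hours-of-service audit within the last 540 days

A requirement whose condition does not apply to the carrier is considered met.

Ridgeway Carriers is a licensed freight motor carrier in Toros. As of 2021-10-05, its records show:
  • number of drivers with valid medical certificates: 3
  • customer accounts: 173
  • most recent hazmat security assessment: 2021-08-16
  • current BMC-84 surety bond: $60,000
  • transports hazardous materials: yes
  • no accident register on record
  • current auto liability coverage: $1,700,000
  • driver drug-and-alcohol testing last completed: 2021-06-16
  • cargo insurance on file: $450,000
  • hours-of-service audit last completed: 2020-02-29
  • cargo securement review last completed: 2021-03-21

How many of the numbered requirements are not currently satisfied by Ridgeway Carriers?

1. accident register absent → not met
2. cargo insurance $450,000 < $475,000 → not met
3. condition 'transports hazardous materials' holds; hazmat security assessment 50 days ago vs limit 45 → not met
4. cargo securement review 198 days ago vs limit 180 → not met
5. driver drug-and-alcohol testing 111 days ago vs limit 90 → not met
6. auto liability coverage $1,700,000 < $1,775,000 → not met
7. drivers with valid medical certificates 3 < 6 → not met
8. BMC-84 surety bond $60,000 < $80,000 → not met
9. hours-of-service audit 584 days ago vs limit 540 → not met
Not met: 9 of 9

9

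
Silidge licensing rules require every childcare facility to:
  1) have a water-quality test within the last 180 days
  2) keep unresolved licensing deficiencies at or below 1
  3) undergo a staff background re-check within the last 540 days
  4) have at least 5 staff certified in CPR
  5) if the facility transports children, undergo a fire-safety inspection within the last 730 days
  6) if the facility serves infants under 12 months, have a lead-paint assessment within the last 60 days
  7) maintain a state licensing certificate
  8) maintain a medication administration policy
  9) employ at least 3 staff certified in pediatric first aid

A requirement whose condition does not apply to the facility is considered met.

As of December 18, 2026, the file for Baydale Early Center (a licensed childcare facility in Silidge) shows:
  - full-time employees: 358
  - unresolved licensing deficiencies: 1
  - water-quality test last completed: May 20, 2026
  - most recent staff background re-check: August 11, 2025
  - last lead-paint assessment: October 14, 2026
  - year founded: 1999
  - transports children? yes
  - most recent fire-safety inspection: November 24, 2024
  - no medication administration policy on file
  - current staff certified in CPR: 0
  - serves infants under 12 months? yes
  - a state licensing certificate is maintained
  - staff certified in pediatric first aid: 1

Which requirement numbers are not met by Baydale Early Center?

1, 4, 5, 6, 8, 9

1. water-quality test 212 days ago vs limit 180 → not met
2. unresolved licensing deficiencies 1 ≤ 1 → met
3. staff background re-check 494 days ago vs limit 540 → met
4. staff certified in CPR 0 < 5 → not met
5. condition 'transports children' holds; fire-safety inspection 754 days ago vs limit 730 → not met
6. condition 'serves infants under 12 months' holds; lead-paint assessment 65 days ago vs limit 60 → not met
7. state licensing certificate present → met
8. medication administration policy absent → not met
9. staff certified in pediatric first aid 1 < 3 → not met
Not met: 1, 4, 5, 6, 8, 9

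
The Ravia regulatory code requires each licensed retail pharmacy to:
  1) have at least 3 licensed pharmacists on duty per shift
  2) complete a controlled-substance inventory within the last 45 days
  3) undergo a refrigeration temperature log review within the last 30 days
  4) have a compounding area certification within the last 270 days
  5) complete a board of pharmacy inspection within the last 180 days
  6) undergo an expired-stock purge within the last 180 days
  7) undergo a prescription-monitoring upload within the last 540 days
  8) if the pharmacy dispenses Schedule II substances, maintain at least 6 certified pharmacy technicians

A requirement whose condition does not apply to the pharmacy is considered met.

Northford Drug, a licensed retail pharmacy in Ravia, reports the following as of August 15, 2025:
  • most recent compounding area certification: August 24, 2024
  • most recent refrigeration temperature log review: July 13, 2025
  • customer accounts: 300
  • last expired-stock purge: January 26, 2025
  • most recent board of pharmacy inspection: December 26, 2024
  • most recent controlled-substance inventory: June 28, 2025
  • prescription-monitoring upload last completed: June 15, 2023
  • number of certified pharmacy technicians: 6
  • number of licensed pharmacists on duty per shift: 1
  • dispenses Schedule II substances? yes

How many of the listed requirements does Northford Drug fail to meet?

1. licensed pharmacists on duty per shift 1 < 3 → not met
2. controlled-substance inventory 48 days ago vs limit 45 → not met
3. refrigeration temperature log review 33 days ago vs limit 30 → not met
4. compounding area certification 356 days ago vs limit 270 → not met
5. board of pharmacy inspection 232 days ago vs limit 180 → not met
6. expired-stock purge 201 days ago vs limit 180 → not met
7. prescription-monitoring upload 792 days ago vs limit 540 → not met
8. condition 'dispenses Schedule II substances' holds; certified pharmacy technicians 6 ≥ 6 → met
Not met: 7 of 8

7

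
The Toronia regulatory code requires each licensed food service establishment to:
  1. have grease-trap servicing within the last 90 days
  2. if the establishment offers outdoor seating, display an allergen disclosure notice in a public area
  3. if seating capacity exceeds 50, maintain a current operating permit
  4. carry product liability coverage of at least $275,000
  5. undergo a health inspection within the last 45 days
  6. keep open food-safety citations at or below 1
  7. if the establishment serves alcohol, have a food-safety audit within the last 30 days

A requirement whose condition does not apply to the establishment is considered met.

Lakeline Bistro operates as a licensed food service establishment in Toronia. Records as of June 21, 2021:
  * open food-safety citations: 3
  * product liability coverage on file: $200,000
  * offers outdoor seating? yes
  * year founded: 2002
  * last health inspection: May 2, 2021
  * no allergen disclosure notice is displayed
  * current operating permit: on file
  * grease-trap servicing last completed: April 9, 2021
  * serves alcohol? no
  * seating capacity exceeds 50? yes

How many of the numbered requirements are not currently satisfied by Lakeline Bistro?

1. grease-trap servicing 73 days ago vs limit 90 → met
2. condition 'offers outdoor seating' holds; allergen disclosure notice absent → not met
3. condition 'seating capacity exceeds 50' holds; current operating permit present → met
4. product liability coverage $200,000 < $275,000 → not met
5. health inspection 50 days ago vs limit 45 → not met
6. open food-safety citations 3 > 1 → not met
7. condition 'serves alcohol' does not hold → requirement n/a → met
Not met: 4 of 7

4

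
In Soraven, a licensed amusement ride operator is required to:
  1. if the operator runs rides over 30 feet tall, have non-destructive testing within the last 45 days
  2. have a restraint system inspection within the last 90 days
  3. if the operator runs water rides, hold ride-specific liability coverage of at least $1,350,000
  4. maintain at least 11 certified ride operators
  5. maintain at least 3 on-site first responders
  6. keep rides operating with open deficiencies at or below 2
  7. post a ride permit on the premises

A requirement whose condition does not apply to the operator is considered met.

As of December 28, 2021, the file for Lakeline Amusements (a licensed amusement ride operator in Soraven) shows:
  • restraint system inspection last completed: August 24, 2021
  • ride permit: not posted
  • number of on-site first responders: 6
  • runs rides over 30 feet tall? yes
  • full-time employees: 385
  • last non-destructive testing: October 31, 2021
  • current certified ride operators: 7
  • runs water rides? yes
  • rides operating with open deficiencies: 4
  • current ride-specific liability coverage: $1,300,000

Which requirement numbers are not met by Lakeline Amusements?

1, 2, 3, 4, 6, 7

1. condition 'runs rides over 30 feet tall' holds; non-destructive testing 58 days ago vs limit 45 → not met
2. restraint system inspection 126 days ago vs limit 90 → not met
3. condition 'runs water rides' holds; ride-specific liability coverage $1,300,000 < $1,350,000 → not met
4. certified ride operators 7 < 11 → not met
5. on-site first responders 6 ≥ 3 → met
6. rides operating with open deficiencies 4 > 2 → not met
7. ride permit absent → not met
Not met: 1, 2, 3, 4, 6, 7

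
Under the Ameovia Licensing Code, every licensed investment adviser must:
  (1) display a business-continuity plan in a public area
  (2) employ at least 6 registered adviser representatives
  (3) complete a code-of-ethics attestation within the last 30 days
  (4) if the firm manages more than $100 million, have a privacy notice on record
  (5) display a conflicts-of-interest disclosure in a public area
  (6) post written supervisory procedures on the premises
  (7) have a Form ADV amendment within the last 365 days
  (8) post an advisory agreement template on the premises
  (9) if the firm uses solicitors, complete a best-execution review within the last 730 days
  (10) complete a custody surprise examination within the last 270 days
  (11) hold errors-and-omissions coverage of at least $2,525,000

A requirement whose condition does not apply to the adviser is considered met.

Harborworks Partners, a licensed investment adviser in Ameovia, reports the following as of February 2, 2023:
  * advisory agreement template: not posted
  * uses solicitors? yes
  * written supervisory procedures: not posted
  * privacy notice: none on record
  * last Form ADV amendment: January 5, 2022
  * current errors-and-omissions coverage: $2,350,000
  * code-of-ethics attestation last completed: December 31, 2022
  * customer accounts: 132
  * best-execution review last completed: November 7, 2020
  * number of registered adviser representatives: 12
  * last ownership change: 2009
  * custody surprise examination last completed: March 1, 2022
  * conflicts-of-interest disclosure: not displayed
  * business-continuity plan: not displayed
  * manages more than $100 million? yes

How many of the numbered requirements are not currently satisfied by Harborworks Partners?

10

1. business-continuity plan absent → not met
2. registered adviser representatives 12 ≥ 6 → met
3. code-of-ethics attestation 33 days ago vs limit 30 → not met
4. condition 'manages more than $100 million' holds; privacy notice absent → not met
5. conflicts-of-interest disclosure absent → not met
6. written supervisory procedures absent → not met
7. Form ADV amendment 393 days ago vs limit 365 → not met
8. advisory agreement template absent → not met
9. condition 'uses solicitors' holds; best-execution review 817 days ago vs limit 730 → not met
10. custody surprise examination 338 days ago vs limit 270 → not met
11. errors-and-omissions coverage $2,350,000 < $2,525,000 → not met
Not met: 10 of 11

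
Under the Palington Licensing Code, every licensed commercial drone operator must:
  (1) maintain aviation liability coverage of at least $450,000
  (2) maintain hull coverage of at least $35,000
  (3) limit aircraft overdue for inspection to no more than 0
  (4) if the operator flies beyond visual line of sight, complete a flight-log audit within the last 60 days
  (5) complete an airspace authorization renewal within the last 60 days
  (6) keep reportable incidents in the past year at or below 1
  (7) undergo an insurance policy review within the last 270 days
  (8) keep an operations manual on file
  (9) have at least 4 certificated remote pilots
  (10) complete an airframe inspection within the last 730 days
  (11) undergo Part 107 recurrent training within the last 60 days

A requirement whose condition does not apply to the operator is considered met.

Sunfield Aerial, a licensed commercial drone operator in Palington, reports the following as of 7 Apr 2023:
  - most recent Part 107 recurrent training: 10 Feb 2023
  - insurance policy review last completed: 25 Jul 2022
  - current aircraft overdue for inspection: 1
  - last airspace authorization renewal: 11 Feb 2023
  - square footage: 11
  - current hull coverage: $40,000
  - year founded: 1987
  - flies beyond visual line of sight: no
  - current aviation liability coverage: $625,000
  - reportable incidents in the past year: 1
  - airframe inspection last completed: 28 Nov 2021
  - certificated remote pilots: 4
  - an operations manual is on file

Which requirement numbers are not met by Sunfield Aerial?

1. aviation liability coverage $625,000 ≥ $450,000 → met
2. hull coverage $40,000 ≥ $35,000 → met
3. aircraft overdue for inspection 1 > 0 → not met
4. condition 'flies beyond visual line of sight' does not hold → requirement n/a → met
5. airspace authorization renewal 55 days ago vs limit 60 → met
6. reportable incidents in the past year 1 ≤ 1 → met
7. insurance policy review 256 days ago vs limit 270 → met
8. operations manual present → met
9. certificated remote pilots 4 ≥ 4 → met
10. airframe inspection 495 days ago vs limit 730 → met
11. Part 107 recurrent training 56 days ago vs limit 60 → met
Not met: 3

3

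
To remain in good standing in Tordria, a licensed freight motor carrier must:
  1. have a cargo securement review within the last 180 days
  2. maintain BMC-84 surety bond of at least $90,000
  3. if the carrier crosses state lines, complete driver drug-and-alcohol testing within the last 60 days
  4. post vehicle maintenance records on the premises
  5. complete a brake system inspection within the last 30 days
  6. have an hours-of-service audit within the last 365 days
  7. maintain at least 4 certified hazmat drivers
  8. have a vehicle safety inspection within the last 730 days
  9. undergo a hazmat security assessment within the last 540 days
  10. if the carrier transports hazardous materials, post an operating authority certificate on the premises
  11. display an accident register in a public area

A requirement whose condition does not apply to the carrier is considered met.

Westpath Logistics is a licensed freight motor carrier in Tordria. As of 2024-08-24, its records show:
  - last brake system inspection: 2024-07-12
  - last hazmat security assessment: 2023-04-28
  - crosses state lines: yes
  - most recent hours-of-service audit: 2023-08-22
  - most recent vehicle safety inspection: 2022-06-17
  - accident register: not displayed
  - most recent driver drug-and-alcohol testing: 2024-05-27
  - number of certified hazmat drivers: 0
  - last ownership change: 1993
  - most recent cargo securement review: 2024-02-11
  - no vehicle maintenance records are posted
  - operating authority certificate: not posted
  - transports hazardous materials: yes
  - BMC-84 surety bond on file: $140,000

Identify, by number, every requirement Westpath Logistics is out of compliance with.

1, 3, 4, 5, 6, 7, 8, 10, 11

1. cargo securement review 195 days ago vs limit 180 → not met
2. BMC-84 surety bond $140,000 ≥ $90,000 → met
3. condition 'crosses state lines' holds; driver drug-and-alcohol testing 89 days ago vs limit 60 → not met
4. vehicle maintenance records absent → not met
5. brake system inspection 43 days ago vs limit 30 → not met
6. hours-of-service audit 368 days ago vs limit 365 → not met
7. certified hazmat drivers 0 < 4 → not met
8. vehicle safety inspection 799 days ago vs limit 730 → not met
9. hazmat security assessment 484 days ago vs limit 540 → met
10. condition 'transports hazardous materials' holds; operating authority certificate absent → not met
11. accident register absent → not met
Not met: 1, 3, 4, 5, 6, 7, 8, 10, 11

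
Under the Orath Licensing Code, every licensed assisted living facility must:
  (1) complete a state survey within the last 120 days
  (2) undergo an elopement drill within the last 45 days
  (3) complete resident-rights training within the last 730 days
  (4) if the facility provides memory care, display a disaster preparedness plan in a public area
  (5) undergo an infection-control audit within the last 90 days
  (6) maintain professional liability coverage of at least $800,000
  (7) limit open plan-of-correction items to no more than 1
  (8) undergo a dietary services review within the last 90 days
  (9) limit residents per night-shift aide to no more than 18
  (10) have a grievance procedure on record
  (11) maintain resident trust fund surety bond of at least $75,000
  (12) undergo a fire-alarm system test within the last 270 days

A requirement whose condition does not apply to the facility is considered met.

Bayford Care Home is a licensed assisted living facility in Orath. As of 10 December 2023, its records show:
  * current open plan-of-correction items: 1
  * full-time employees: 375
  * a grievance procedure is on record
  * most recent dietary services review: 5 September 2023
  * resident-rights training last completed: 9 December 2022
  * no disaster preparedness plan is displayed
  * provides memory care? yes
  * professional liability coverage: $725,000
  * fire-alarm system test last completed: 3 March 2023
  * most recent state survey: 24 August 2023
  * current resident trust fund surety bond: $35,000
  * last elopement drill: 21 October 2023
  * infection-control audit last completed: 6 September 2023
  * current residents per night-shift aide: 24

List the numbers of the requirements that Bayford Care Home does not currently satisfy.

2, 4, 5, 6, 8, 9, 11, 12

1. state survey 108 days ago vs limit 120 → met
2. elopement drill 50 days ago vs limit 45 → not met
3. resident-rights training 366 days ago vs limit 730 → met
4. condition 'provides memory care' holds; disaster preparedness plan absent → not met
5. infection-control audit 95 days ago vs limit 90 → not met
6. professional liability coverage $725,000 < $800,000 → not met
7. open plan-of-correction items 1 ≤ 1 → met
8. dietary services review 96 days ago vs limit 90 → not met
9. residents per night-shift aide 24 > 18 → not met
10. grievance procedure present → met
11. resident trust fund surety bond $35,000 < $75,000 → not met
12. fire-alarm system test 282 days ago vs limit 270 → not met
Not met: 2, 4, 5, 6, 8, 9, 11, 12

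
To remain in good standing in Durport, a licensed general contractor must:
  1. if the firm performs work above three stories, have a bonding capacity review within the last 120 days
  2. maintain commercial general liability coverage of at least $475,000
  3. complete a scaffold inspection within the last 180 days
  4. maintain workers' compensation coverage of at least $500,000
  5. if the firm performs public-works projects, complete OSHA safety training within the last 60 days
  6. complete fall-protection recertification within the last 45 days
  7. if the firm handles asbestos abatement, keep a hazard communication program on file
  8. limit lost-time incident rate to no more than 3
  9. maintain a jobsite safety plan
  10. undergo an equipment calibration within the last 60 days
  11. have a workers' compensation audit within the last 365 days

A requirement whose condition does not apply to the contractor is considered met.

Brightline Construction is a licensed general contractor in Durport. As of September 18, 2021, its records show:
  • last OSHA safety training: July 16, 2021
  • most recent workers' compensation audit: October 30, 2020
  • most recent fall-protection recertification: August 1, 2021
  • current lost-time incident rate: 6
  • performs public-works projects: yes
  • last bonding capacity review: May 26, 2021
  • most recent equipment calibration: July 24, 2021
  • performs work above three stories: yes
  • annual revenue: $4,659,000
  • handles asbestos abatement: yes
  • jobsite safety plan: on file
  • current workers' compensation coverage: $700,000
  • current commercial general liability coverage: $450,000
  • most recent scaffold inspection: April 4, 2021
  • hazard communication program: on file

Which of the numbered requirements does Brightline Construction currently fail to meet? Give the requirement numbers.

2, 5, 6, 8

1. condition 'performs work above three stories' holds; bonding capacity review 115 days ago vs limit 120 → met
2. commercial general liability coverage $450,000 < $475,000 → not met
3. scaffold inspection 167 days ago vs limit 180 → met
4. workers' compensation coverage $700,000 ≥ $500,000 → met
5. condition 'performs public-works projects' holds; OSHA safety training 64 days ago vs limit 60 → not met
6. fall-protection recertification 48 days ago vs limit 45 → not met
7. condition 'handles asbestos abatement' holds; hazard communication program present → met
8. lost-time incident rate 6 > 3 → not met
9. jobsite safety plan present → met
10. equipment calibration 56 days ago vs limit 60 → met
11. workers' compensation audit 323 days ago vs limit 365 → met
Not met: 2, 5, 6, 8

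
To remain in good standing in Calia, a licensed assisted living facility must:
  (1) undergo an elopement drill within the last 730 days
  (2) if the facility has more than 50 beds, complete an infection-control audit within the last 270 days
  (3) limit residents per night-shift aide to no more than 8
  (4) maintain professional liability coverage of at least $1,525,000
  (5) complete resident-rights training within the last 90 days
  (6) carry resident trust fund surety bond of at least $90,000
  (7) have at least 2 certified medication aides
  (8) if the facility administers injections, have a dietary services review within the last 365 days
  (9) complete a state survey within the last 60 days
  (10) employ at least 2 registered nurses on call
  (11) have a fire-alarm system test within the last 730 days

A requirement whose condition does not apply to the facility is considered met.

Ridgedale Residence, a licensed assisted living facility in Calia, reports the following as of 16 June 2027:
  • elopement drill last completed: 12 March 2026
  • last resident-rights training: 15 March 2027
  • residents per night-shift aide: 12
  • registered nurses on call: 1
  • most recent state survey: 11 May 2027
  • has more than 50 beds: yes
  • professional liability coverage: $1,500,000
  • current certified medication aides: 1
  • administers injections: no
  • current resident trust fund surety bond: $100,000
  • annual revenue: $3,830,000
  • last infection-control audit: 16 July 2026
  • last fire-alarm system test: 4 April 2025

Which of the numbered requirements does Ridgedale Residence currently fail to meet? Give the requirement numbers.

2, 3, 4, 5, 7, 10, 11

1. elopement drill 461 days ago vs limit 730 → met
2. condition 'has more than 50 beds' holds; infection-control audit 335 days ago vs limit 270 → not met
3. residents per night-shift aide 12 > 8 → not met
4. professional liability coverage $1,500,000 < $1,525,000 → not met
5. resident-rights training 93 days ago vs limit 90 → not met
6. resident trust fund surety bond $100,000 ≥ $90,000 → met
7. certified medication aides 1 < 2 → not met
8. condition 'administers injections' does not hold → requirement n/a → met
9. state survey 36 days ago vs limit 60 → met
10. registered nurses on call 1 < 2 → not met
11. fire-alarm system test 803 days ago vs limit 730 → not met
Not met: 2, 3, 4, 5, 7, 10, 11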